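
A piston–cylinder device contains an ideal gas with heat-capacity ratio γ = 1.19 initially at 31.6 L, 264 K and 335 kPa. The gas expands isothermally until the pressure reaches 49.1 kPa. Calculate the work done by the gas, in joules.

n = P₁V₁/(RT₁) = 335×31.6/(8.314×264) = 4.82 mol.
Isothermal: T stays 264 K; PV = const ⇒ V₂ = 216 L, P₂ = 49.1 kPa.
W = nRT ln(V₂/V₁) = 4.82×8.314×264×ln(6.82) = 20300 J.

20300 J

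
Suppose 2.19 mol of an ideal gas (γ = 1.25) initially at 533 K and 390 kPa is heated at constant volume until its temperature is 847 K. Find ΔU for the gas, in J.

V₁ = nRT₁/P₁ = 2.19×8.314×533/390 = 24.9 L.
Isochoric: V stays 24.9 L; P/T = const ⇒ T₂ = 847 K, P₂ = 620 kPa.
For an ideal gas ΔU = nCvΔT with Cv = R/(γ−1) = 33.3 J/(mol·K).
ΔU = 2.19×33.3×(847−533) = 22900 J.

22900 J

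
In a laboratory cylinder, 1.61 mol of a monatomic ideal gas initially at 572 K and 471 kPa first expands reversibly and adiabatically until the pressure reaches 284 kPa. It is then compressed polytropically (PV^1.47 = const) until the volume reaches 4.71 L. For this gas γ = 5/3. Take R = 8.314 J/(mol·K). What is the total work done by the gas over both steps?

V₁ = nRT₁/P₁ = 1.61×8.314×572/471 = 16.3 L.
Step 1 — Adiabatic: T₂/T₁ = (P₂/P₁)^((γ−1)/γ) ⇒ T₂ = 572×(0.603)^0.400 = 467 K; V₂ = 22.0 L.
ΔU = nCvΔT = 1.61×12.5×(467−572) = -2100 J.
Q = 0 for an adiabatic process, so W = −ΔU = 2100 J.
State after step 1: P = 284 kPa, V = 22.0 L, T = 467 K.
Step 2 — Polytropic n=1.47: T₂ = T₁(V₁/V₂)^(n−1) = 467×(4.68)^0.47 = 965 K; P₂ = P₁(V₁/V₂)^n = 2740 kPa.
W = (P₁V₁−P₂V₂)/(n−1) = (284×22.0−2740×4.71)/0.47 = -14200 J.
ΔU = nCvΔT = 1.61×12.5×(965−467) = 9990 J.
Q = ΔU + W = -4180 J.
Net over both steps: W = -12100 J, Q = -4180 J, ΔU = 7880 J.

-12100 J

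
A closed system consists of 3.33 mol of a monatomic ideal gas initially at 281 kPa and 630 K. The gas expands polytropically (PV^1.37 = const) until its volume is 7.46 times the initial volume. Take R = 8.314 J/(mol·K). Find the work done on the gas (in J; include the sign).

V₁ = nRT₁/P₁ = 3.33×8.314×630/281 = 62.1 L.
Polytropic n=1.37: T₂ = T₁(V₁/V₂)^(n−1) = 630×(0.134)^0.37 = 300 K; P₂ = P₁(V₁/V₂)^n = 17.9 kPa.
W = (P₁V₁−P₂V₂)/(n−1) = (281×62.1−17.9×463)/0.37 = 24700 J.
Work done on the gas = −W_by = -24700 J.

-24700 J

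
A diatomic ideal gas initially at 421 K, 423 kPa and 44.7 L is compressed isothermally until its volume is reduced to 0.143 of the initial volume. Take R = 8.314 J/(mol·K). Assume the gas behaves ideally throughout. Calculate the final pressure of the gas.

2960 kPa

Isothermal: T stays 421 K; PV = const ⇒ V₂ = 6.39 L, P₂ = 2960 kPa.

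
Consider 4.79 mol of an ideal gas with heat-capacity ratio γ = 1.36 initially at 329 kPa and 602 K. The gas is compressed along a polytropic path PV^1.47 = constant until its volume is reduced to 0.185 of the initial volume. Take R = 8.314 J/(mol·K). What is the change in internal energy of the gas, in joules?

V₁ = nRT₁/P₁ = 4.79×8.314×602/329 = 72.9 L.
Polytropic n=1.47: T₂ = T₁(V₁/V₂)^(n−1) = 602×(5.41)^0.47 = 1330 K; P₂ = P₁(V₁/V₂)^n = 3930 kPa.
For an ideal gas ΔU = nCvΔT with Cv = R/(γ−1) = 23.1 J/(mol·K).
ΔU = 4.79×23.1×(1330−602) = 80600 J.

80600 J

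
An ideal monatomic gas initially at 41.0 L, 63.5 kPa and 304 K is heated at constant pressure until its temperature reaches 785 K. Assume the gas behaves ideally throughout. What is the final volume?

106 L

Isobaric: P stays 63.5 kPa; V/T = const ⇒ T₂ = 785 K, V₂ = 106 L.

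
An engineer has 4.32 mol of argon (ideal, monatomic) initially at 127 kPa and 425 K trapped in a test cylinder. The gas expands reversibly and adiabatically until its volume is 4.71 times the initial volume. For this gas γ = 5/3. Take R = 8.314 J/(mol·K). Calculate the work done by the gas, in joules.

14700 J

V₁ = nRT₁/P₁ = 4.32×8.314×425/127 = 120 L.
Adiabatic: TV^(γ−1) = const ⇒ T₂ = 425×(0.212)^0.667 = 151 K; PV^γ = const ⇒ P₂ = 9.60 kPa.
ΔU = nCvΔT = 4.32×12.5×(151−425) = -14700 J.
Q = 0 for an adiabatic process, so W = −ΔU = 14700 J.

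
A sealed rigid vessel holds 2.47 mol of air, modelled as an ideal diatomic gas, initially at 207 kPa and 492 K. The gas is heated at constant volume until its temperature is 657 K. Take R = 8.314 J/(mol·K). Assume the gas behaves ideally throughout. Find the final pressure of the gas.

276 kPa

V₁ = nRT₁/P₁ = 2.47×8.314×492/207 = 48.8 L.
Isochoric: V stays 48.8 L; P/T = const ⇒ T₂ = 657 K, P₂ = 276 kPa.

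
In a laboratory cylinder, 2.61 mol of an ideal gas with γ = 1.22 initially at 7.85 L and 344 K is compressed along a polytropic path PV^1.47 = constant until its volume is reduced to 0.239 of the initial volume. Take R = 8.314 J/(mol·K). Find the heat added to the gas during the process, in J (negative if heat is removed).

17300 J

P₁ = nRT₁/V₁ = 2.61×8.314×344/7.85 = 951 kPa.
Polytropic n=1.47: T₂ = T₁(V₁/V₂)^(n−1) = 344×(4.18)^0.47 = 674 K; P₂ = P₁(V₁/V₂)^n = 7800 kPa.
W = (P₁V₁−P₂V₂)/(n−1) = (951×7.85−7800×1.88)/0.47 = -15200 J.
ΔU = nCvΔT = 2.61×37.8×(674−344) = 32600 J.
Q = ΔU + W = 17300 J.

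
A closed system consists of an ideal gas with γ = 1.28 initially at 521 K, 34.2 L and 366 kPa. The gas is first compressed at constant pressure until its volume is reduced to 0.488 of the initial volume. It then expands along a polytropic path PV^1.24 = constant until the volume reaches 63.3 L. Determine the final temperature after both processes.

185 K

n = P₁V₁/(RT₁) = 366×34.2/(8.314×521) = 2.89 mol.
Step 1 — Isobaric: P stays 366 kPa; V/T = const ⇒ T₂ = 254 K, V₂ = 16.7 L.
W = PΔV = 366×(16.7−34.2) kPa·L = -6410 J.
ΔU = nCvΔT = 2.89×29.7×(254−521) = -22900 J.
Q = ΔU + W = nCpΔT = -29300 J.
State after step 1: P = 366 kPa, V = 16.7 L, T = 254 K.
Step 2 — Polytropic n=1.24: T₂ = T₁(V₁/V₂)^(n−1) = 254×(0.264)^0.24 = 185 K; P₂ = P₁(V₁/V₂)^n = 70.1 kPa.
W = (P₁V₁−P₂V₂)/(n−1) = (366×16.7−70.1×63.3)/0.24 = 6970 J.
ΔU = nCvΔT = 2.89×29.7×(185−254) = -5970 J.
Q = ΔU + W = 996 J.
Net over both steps: W = 560 J, Q = -28300 J, ΔU = -28900 J.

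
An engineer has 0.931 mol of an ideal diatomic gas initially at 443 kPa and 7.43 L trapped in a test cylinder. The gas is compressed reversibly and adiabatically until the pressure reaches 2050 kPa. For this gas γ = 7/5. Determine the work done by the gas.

-4520 J

T₁ = P₁V₁/(nR) = 443×7.43/(0.931×8.314) = 425 K.
Adiabatic: T₂/T₁ = (P₂/P₁)^((γ−1)/γ) ⇒ T₂ = 425×(4.63)^0.286 = 659 K; V₂ = 2.49 L.
ΔU = nCvΔT = 0.931×20.8×(659−425) = 4520 J.
Q = 0 for an adiabatic process, so W = −ΔU = -4520 J.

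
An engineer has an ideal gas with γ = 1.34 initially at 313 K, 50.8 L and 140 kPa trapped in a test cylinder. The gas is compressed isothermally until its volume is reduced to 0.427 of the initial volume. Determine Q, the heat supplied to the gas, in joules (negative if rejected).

-6050 J

n = P₁V₁/(RT₁) = 140×50.8/(8.314×313) = 2.73 mol.
Isothermal: T stays 313 K; PV = const ⇒ V₂ = 21.7 L, P₂ = 328 kPa.
ΔU = 0 (ideal gas, T constant).
W = nRT ln(V₂/V₁) = 2.73×8.314×313×ln(0.427) = -6050 J.
Q = ΔU + W = -6050 J.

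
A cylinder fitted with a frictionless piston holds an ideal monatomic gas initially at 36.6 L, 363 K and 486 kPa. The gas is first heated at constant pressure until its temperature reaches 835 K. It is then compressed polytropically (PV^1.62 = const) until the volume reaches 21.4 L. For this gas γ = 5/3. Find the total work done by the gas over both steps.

n = P₁V₁/(RT₁) = 486×36.6/(8.314×363) = 5.89 mol.
Step 1 — Isobaric: P stays 486 kPa; V/T = const ⇒ T₂ = 835 K, V₂ = 84.2 L.
W = PΔV = 486×(84.2−36.6) kPa·L = 23100 J.
ΔU = nCvΔT = 5.89×12.5×(835−363) = 34700 J.
Q = ΔU + W = nCpΔT = 57800 J.
State after step 1: P = 486 kPa, V = 84.2 L, T = 835 K.
Step 2 — Polytropic n=1.62: T₂ = T₁(V₁/V₂)^(n−1) = 835×(3.93)^0.62 = 1950 K; P₂ = P₁(V₁/V₂)^n = 4470 kPa.
W = (P₁V₁−P₂V₂)/(n−1) = (486×84.2−4470×21.4)/0.62 = -88300 J.
ΔU = nCvΔT = 5.89×12.5×(1950−835) = 82100 J.
Q = ΔU + W = -6180 J.
Net over both steps: W = -65200 J, Q = 51600 J, ΔU = 117000 J.

-65200 J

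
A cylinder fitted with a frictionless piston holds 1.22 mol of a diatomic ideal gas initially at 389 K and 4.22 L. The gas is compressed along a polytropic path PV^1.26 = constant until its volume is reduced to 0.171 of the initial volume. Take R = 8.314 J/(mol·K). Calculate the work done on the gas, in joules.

8840 J

P₁ = nRT₁/V₁ = 1.22×8.314×389/4.22 = 935 kPa.
Polytropic n=1.26: T₂ = T₁(V₁/V₂)^(n−1) = 389×(5.85)^0.26 = 616 K; P₂ = P₁(V₁/V₂)^n = 8650 kPa.
W = (P₁V₁−P₂V₂)/(n−1) = (935×4.22−8650×0.722)/0.26 = -8840 J.
Work done on the gas = −W_by = 8840 J.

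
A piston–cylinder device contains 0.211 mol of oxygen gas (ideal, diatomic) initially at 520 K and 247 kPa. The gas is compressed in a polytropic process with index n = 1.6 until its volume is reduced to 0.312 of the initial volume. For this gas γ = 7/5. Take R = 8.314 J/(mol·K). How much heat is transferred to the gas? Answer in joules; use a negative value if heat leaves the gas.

769 J

V₁ = nRT₁/P₁ = 0.211×8.314×520/247 = 3.69 L.
Polytropic n=1.6: T₂ = T₁(V₁/V₂)^(n−1) = 520×(3.21)^0.60 = 1050 K; P₂ = P₁(V₁/V₂)^n = 1590 kPa.
W = (P₁V₁−P₂V₂)/(n−1) = (247×3.69−1590×1.15)/0.60 = -1540 J.
ΔU = nCvΔT = 0.211×20.8×(1050−520) = 2310 J.
Q = ΔU + W = 769 J.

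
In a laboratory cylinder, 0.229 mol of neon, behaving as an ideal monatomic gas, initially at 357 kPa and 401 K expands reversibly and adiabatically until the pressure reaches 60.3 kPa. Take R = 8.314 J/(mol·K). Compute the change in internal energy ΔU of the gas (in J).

-583 J

V₁ = nRT₁/P₁ = 0.229×8.314×401/357 = 2.14 L.
Adiabatic: T₂/T₁ = (P₂/P₁)^((γ−1)/γ) ⇒ T₂ = 401×(0.169)^0.400 = 197 K; V₂ = 6.22 L.
For an ideal gas ΔU = nCvΔT with Cv = (3/2)R = 12.5 J/(mol·K).
ΔU = 0.229×12.5×(197−401) = -583 J.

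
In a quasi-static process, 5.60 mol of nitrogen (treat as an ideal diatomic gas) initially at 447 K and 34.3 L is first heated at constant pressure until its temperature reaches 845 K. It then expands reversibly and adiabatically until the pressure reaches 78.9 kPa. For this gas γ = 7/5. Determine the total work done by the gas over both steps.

P₁ = nRT₁/V₁ = 5.60×8.314×447/34.3 = 607 kPa.
Step 1 — Isobaric: P stays 607 kPa; V/T = const ⇒ T₂ = 845 K, V₂ = 64.8 L.
W = PΔV = 607×(64.8−34.3) kPa·L = 18500 J.
ΔU = nCvΔT = 5.60×20.8×(845−447) = 46300 J.
Q = ΔU + W = nCpΔT = 64900 J.
State after step 1: P = 607 kPa, V = 64.8 L, T = 845 K.
Step 2 — Adiabatic: T₂/T₁ = (P₂/P₁)^((γ−1)/γ) ⇒ T₂ = 845×(0.130)^0.286 = 472 K; V₂ = 278 L.
ΔU = nCvΔT = 5.60×20.8×(472−845) = -43400 J.
Q = 0 for an adiabatic process, so W = −ΔU = 43400 J.
Net over both steps: W = 62000 J, Q = 64900 J, ΔU = 2880 J.

62000 J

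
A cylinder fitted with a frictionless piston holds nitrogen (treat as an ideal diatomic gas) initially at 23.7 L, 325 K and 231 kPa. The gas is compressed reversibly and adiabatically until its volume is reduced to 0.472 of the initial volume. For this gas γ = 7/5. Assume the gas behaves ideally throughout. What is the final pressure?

Adiabatic: TV^(γ−1) = const ⇒ T₂ = 325×(2.12)^0.400 = 439 K; PV^γ = const ⇒ P₂ = 661 kPa.

661 kPa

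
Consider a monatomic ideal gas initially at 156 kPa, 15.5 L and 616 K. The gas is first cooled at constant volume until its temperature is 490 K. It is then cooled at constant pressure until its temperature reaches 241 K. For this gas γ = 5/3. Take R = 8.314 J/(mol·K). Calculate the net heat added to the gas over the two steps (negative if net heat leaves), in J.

n = P₁V₁/(RT₁) = 156×15.5/(8.314×616) = 0.472 mol.
Step 1 — Isochoric: V stays 15.5 L; P/T = const ⇒ T₂ = 490 K, P₂ = 124 kPa.
W = 0 (no volume change).
ΔU = nCvΔT = 0.472×12.5×(490−616) = -742 J.
Q = ΔU = -742 J.
State after step 1: P = 124 kPa, V = 15.5 L, T = 490 K.
Step 2 — Isobaric: P stays 124 kPa; V/T = const ⇒ T₂ = 241 K, V₂ = 7.62 L.
W = PΔV = 124×(7.62−15.5) kPa·L = -977 J.
ΔU = nCvΔT = 0.472×12.5×(241−490) = -1470 J.
Q = ΔU + W = nCpΔT = -2440 J.
Net over both steps: W = -977 J, Q = -3190 J, ΔU = -2210 J.

-3190 J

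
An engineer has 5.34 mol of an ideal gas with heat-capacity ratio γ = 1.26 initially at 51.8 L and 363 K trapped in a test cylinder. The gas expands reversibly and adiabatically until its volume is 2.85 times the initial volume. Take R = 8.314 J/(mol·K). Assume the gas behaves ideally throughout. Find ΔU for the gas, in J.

-14800 J

P₁ = nRT₁/V₁ = 5.34×8.314×363/51.8 = 311 kPa.
Adiabatic: TV^(γ−1) = const ⇒ T₂ = 363×(0.351)^0.260 = 276 K; PV^γ = const ⇒ P₂ = 83.1 kPa.
For an ideal gas ΔU = nCvΔT with Cv = R/(γ−1) = 32.0 J/(mol·K).
ΔU = 5.34×32.0×(276−363) = -14800 J.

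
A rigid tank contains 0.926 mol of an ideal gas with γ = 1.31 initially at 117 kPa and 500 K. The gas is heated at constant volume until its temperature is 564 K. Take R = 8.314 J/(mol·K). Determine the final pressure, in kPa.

132 kPa

V₁ = nRT₁/P₁ = 0.926×8.314×500/117 = 32.9 L.
Isochoric: V stays 32.9 L; P/T = const ⇒ T₂ = 564 K, P₂ = 132 kPa.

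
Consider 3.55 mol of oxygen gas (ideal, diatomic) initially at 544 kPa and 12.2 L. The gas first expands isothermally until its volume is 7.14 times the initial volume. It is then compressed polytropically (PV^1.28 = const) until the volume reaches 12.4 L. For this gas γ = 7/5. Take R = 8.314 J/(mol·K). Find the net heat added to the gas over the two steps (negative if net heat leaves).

T₁ = P₁V₁/(nR) = 544×12.2/(3.55×8.314) = 225 K.
Step 1 — Isothermal: T stays 225 K; PV = const ⇒ V₂ = 87.1 L, P₂ = 76.2 kPa.
ΔU = 0 (ideal gas, T constant).
W = nRT ln(V₂/V₁) = 3.55×8.314×225×ln(7.14) = 13000 J.
Q = ΔU + W = 13000 J.
State after step 1: P = 76.2 kPa, V = 87.1 L, T = 225 K.
Step 2 — Polytropic n=1.28: T₂ = T₁(V₁/V₂)^(n−1) = 225×(7.02)^0.28 = 388 K; P₂ = P₁(V₁/V₂)^n = 924 kPa.
W = (P₁V₁−P₂V₂)/(n−1) = (76.2×87.1−924×12.4)/0.28 = -17200 J.
ΔU = nCvΔT = 3.55×20.8×(388−225) = 12000 J.
Q = ΔU + W = -5160 J.
Net over both steps: W = -4160 J, Q = 7880 J, ΔU = 12000 J.

7880 J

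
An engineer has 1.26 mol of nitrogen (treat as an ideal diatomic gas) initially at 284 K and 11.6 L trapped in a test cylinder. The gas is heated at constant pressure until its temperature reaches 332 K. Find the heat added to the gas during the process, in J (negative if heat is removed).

P₁ = nRT₁/V₁ = 1.26×8.314×284/11.6 = 256 kPa.
Isobaric: P stays 256 kPa; V/T = const ⇒ T₂ = 332 K, V₂ = 13.6 L.
W = PΔV = 256×(13.6−11.6) kPa·L = 503 J.
ΔU = nCvΔT = 1.26×20.8×(332−284) = 1260 J.
Q = ΔU + W = nCpΔT = 1760 J.

1760 J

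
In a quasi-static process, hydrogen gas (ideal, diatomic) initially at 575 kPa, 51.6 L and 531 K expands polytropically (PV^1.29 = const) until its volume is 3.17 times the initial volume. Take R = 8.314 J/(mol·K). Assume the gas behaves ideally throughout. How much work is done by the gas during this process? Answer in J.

n = P₁V₁/(RT₁) = 575×51.6/(8.314×531) = 6.72 mol.
Polytropic n=1.29: T₂ = T₁(V₁/V₂)^(n−1) = 531×(0.315)^0.29 = 380 K; P₂ = P₁(V₁/V₂)^n = 130 kPa.
W = (P₁V₁−P₂V₂)/(n−1) = (575×51.6−130×164)/0.29 = 29100 J.

29100 J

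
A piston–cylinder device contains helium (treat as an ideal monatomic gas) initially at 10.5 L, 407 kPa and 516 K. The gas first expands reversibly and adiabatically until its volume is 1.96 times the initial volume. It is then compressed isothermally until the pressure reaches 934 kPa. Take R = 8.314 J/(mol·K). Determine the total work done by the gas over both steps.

n = P₁V₁/(RT₁) = 407×10.5/(8.314×516) = 0.996 mol.
Step 1 — Adiabatic: TV^(γ−1) = const ⇒ T₂ = 516×(0.510)^0.667 = 329 K; PV^γ = const ⇒ P₂ = 133 kPa.
ΔU = nCvΔT = 0.996×12.5×(329−516) = -2320 J.
Q = 0 for an adiabatic process, so W = −ΔU = 2320 J.
State after step 1: P = 133 kPa, V = 20.6 L, T = 329 K.
Step 2 — Isothermal: T stays 329 K; PV = const ⇒ V₂ = 2.92 L, P₂ = 934 kPa.
ΔU = 0 (ideal gas, T constant).
W = nRT ln(V₂/V₁) = 0.996×8.314×329×ln(0.142) = -5330 J.
Q = ΔU + W = -5330 J.
Net over both steps: W = -3010 J, Q = -5330 J, ΔU = -2320 J.

-3010 J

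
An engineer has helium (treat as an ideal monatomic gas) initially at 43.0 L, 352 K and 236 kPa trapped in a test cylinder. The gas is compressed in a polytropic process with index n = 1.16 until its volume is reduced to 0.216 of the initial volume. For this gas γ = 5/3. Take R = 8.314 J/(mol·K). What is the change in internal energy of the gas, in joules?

n = P₁V₁/(RT₁) = 236×43.0/(8.314×352) = 3.47 mol.
Polytropic n=1.16: T₂ = T₁(V₁/V₂)^(n−1) = 352×(4.63)^0.16 = 450 K; P₂ = P₁(V₁/V₂)^n = 1400 kPa.
For an ideal gas ΔU = nCvΔT with Cv = (3/2)R = 12.5 J/(mol·K).
ΔU = 3.47×12.5×(450−352) = 4230 J.

4230 J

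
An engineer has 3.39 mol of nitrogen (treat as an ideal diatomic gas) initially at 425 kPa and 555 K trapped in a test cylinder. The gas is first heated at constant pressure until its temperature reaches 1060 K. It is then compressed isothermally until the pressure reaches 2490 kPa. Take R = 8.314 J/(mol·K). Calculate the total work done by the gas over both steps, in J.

V₁ = nRT₁/P₁ = 3.39×8.314×555/425 = 36.8 L.
Step 1 — Isobaric: P stays 425 kPa; V/T = const ⇒ T₂ = 1060 K, V₂ = 70.3 L.
W = PΔV = 425×(70.3−36.8) kPa·L = 14200 J.
ΔU = nCvΔT = 3.39×20.8×(1060−555) = 35600 J.
Q = ΔU + W = nCpΔT = 49800 J.
State after step 1: P = 425 kPa, V = 70.3 L, T = 1060 K.
Step 2 — Isothermal: T stays 1060 K; PV = const ⇒ V₂ = 12.0 L, P₂ = 2490 kPa.
ΔU = 0 (ideal gas, T constant).
W = nRT ln(V₂/V₁) = 3.39×8.314×1060×ln(0.171) = -52800 J.
Q = ΔU + W = -52800 J.
Net over both steps: W = -38600 J, Q = -3000 J, ΔU = 35600 J.

-38600 J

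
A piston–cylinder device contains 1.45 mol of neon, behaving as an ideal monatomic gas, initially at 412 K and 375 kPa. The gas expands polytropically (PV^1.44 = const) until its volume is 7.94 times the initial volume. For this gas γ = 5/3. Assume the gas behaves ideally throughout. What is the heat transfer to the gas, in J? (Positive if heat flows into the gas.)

2300 J

V₁ = nRT₁/P₁ = 1.45×8.314×412/375 = 13.2 L.
Polytropic n=1.44: T₂ = T₁(V₁/V₂)^(n−1) = 412×(0.126)^0.44 = 166 K; P₂ = P₁(V₁/V₂)^n = 19.0 kPa.
W = (P₁V₁−P₂V₂)/(n−1) = (375×13.2−19.0×105)/0.44 = 6750 J.
ΔU = nCvΔT = 1.45×12.5×(166−412) = -4460 J.
Q = ΔU + W = 2300 J.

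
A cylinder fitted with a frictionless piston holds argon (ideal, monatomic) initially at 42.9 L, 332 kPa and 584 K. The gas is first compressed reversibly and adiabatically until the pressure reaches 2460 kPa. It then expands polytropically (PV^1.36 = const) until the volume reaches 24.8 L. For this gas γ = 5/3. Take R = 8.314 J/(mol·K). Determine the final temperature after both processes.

n = P₁V₁/(RT₁) = 332×42.9/(8.314×584) = 2.93 mol.
Step 1 — Adiabatic: T₂/T₁ = (P₂/P₁)^((γ−1)/γ) ⇒ T₂ = 584×(7.41)^0.400 = 1300 K; V₂ = 12.9 L.
ΔU = nCvΔT = 2.93×12.5×(1300−584) = 26200 J.
Q = 0 for an adiabatic process, so W = −ΔU = -26200 J.
State after step 1: P = 2460 kPa, V = 12.9 L, T = 1300 K.
Step 2 — Polytropic n=1.36: T₂ = T₁(V₁/V₂)^(n−1) = 1300×(0.520)^0.36 = 1030 K; P₂ = P₁(V₁/V₂)^n = 1010 kPa.
W = (P₁V₁−P₂V₂)/(n−1) = (2460×12.9−1010×24.8)/0.36 = 18500 J.
ΔU = nCvΔT = 2.93×12.5×(1030−1300) = -9980 J.
Q = ΔU + W = 8500 J.
Net over both steps: W = -7750 J, Q = 8500 J, ΔU = 16300 J.

1030 K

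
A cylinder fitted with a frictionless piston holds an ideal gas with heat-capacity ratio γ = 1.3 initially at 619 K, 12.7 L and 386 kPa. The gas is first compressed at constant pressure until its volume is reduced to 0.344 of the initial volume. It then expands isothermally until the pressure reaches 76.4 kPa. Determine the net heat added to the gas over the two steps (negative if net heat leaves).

n = P₁V₁/(RT₁) = 386×12.7/(8.314×619) = 0.953 mol.
Step 1 — Isobaric: P stays 386 kPa; V/T = const ⇒ T₂ = 213 K, V₂ = 4.37 L.
W = PΔV = 386×(4.37−12.7) kPa·L = -3220 J.
ΔU = nCvΔT = 0.953×27.7×(213−619) = -10700 J.
Q = ΔU + W = nCpΔT = -13900 J.
State after step 1: P = 386 kPa, V = 4.37 L, T = 213 K.
Step 2 — Isothermal: T stays 213 K; PV = const ⇒ V₂ = 22.1 L, P₂ = 76.4 kPa.
ΔU = 0 (ideal gas, T constant).
W = nRT ln(V₂/V₁) = 0.953×8.314×213×ln(5.05) = 2730 J.
Q = ΔU + W = 2730 J.
Net over both steps: W = -484 J, Q = -11200 J, ΔU = -10700 J.

-11200 J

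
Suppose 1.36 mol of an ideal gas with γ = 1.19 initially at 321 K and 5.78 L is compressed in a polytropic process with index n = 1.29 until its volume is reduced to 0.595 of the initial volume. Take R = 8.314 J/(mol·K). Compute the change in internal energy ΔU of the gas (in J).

3100 J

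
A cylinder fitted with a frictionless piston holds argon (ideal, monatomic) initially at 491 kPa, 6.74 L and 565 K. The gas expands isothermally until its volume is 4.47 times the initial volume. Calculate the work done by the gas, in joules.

n = P₁V₁/(RT₁) = 491×6.74/(8.314×565) = 0.705 mol.
Isothermal: T stays 565 K; PV = const ⇒ V₂ = 30.1 L, P₂ = 110 kPa.
W = nRT ln(V₂/V₁) = 0.705×8.314×565×ln(4.47) = 4960 J.

4960 J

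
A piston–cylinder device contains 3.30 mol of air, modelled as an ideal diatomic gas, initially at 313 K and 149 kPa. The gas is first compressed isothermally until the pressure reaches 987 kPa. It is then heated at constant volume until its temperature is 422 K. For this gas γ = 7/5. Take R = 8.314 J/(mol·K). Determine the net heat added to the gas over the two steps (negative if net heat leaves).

V₁ = nRT₁/P₁ = 3.30×8.314×313/149 = 57.6 L.
Step 1 — Isothermal: T stays 313 K; PV = const ⇒ V₂ = 8.70 L, P₂ = 987 kPa.
ΔU = 0 (ideal gas, T constant).
W = nRT ln(V₂/V₁) = 3.30×8.314×313×ln(0.151) = -16200 J.
Q = ΔU + W = -16200 J.
State after step 1: P = 987 kPa, V = 8.70 L, T = 313 K.
Step 2 — Isochoric: V stays 8.70 L; P/T = const ⇒ T₂ = 422 K, P₂ = 1330 kPa.
W = 0 (no volume change).
ΔU = nCvΔT = 3.30×20.8×(422−313) = 7480 J.
Q = ΔU = 7480 J.
Net over both steps: W = -16200 J, Q = -8760 J, ΔU = 7480 J.

-8760 J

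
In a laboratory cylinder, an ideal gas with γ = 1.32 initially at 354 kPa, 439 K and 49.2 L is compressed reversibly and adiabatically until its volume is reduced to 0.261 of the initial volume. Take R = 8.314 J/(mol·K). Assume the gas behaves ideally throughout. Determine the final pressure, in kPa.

2080 kPa

Adiabatic: TV^(γ−1) = const ⇒ T₂ = 439×(3.83)^0.320 = 675 K; PV^γ = const ⇒ P₂ = 2080 kPa.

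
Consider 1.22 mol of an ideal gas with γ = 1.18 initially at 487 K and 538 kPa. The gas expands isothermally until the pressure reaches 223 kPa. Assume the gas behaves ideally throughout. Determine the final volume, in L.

V₁ = nRT₁/P₁ = 1.22×8.314×487/538 = 9.18 L.
Isothermal: T stays 487 K; PV = const ⇒ V₂ = 22.2 L, P₂ = 223 kPa.

22.2 L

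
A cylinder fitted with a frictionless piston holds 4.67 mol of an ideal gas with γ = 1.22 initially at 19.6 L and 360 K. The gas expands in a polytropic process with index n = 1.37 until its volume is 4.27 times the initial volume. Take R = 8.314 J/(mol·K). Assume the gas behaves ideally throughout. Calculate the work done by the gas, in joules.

P₁ = nRT₁/V₁ = 4.67×8.314×360/19.6 = 713 kPa.
Polytropic n=1.37: T₂ = T₁(V₁/V₂)^(n−1) = 360×(0.234)^0.37 = 210 K; P₂ = P₁(V₁/V₂)^n = 97.6 kPa.
W = (P₁V₁−P₂V₂)/(n−1) = (713×19.6−97.6×83.7)/0.37 = 15700 J.

15700 J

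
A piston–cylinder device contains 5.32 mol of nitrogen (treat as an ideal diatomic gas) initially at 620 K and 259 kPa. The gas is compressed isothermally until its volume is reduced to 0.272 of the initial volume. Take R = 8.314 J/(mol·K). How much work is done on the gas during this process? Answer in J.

V₁ = nRT₁/P₁ = 5.32×8.314×620/259 = 106 L.
Isothermal: T stays 620 K; PV = const ⇒ V₂ = 28.8 L, P₂ = 952 kPa.
W = nRT ln(V₂/V₁) = 5.32×8.314×620×ln(0.272) = -35700 J.
Work done on the gas = −W_by = 35700 J.

35700 J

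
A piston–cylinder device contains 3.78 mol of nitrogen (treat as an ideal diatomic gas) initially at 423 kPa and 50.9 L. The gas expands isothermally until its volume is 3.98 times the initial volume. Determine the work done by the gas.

T₁ = P₁V₁/(nR) = 423×50.9/(3.78×8.314) = 685 K.
Isothermal: T stays 685 K; PV = const ⇒ V₂ = 203 L, P₂ = 106 kPa.
W = nRT ln(V₂/V₁) = 3.78×8.314×685×ln(3.98) = 29700 J.

29700 J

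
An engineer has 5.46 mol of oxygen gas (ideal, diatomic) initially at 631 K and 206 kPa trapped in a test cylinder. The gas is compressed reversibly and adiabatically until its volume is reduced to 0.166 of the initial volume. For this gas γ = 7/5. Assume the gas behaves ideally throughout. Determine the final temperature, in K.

V₁ = nRT₁/P₁ = 5.46×8.314×631/206 = 139 L.
Adiabatic: TV^(γ−1) = const ⇒ T₂ = 631×(6.02)^0.400 = 1290 K; PV^γ = const ⇒ P₂ = 2550 kPa.

1290 K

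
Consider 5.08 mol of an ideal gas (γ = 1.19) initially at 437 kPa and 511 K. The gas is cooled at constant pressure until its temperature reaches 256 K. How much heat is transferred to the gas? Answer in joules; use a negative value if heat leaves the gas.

-67500 J

V₁ = nRT₁/P₁ = 5.08×8.314×511/437 = 49.4 L.
Isobaric: P stays 437 kPa; V/T = const ⇒ T₂ = 256 K, V₂ = 24.7 L.
W = PΔV = 437×(24.7−49.4) kPa·L = -10800 J.
ΔU = nCvΔT = 5.08×43.8×(256−511) = -56700 J.
Q = ΔU + W = nCpΔT = -67500 J.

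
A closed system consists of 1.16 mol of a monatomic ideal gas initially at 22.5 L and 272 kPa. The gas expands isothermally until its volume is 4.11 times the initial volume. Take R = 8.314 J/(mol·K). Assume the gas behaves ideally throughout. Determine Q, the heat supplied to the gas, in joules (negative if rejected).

T₁ = P₁V₁/(nR) = 272×22.5/(1.16×8.314) = 635 K.
Isothermal: T stays 635 K; PV = const ⇒ V₂ = 92.5 L, P₂ = 66.2 kPa.
ΔU = 0 (ideal gas, T constant).
W = nRT ln(V₂/V₁) = 1.16×8.314×635×ln(4.11) = 8650 J.
Q = ΔU + W = 8650 J.

8650 J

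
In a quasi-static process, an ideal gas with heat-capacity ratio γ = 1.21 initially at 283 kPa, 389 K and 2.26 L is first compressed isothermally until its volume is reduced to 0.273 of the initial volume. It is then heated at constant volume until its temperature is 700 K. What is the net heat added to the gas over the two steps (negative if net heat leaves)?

n = P₁V₁/(RT₁) = 283×2.26/(8.314×389) = 0.198 mol.
Step 1 — Isothermal: T stays 389 K; PV = const ⇒ V₂ = 0.617 L, P₂ = 1040 kPa.
ΔU = 0 (ideal gas, T constant).
W = nRT ln(V₂/V₁) = 0.198×8.314×389×ln(0.273) = -830 J.
Q = ΔU + W = -830 J.
State after step 1: P = 1040 kPa, V = 0.617 L, T = 389 K.
Step 2 — Isochoric: V stays 0.617 L; P/T = const ⇒ T₂ = 700 K, P₂ = 1870 kPa.
W = 0 (no volume change).
ΔU = nCvΔT = 0.198×39.6×(700−389) = 2430 J.
Q = ΔU = 2430 J.
Net over both steps: W = -830 J, Q = 1600 J, ΔU = 2430 J.

1600 J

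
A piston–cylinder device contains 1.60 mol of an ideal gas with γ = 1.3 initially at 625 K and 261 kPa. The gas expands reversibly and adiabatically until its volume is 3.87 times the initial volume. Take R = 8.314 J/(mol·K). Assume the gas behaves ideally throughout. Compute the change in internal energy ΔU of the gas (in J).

V₁ = nRT₁/P₁ = 1.60×8.314×625/261 = 31.9 L.
Adiabatic: TV^(γ−1) = const ⇒ T₂ = 625×(0.258)^0.300 = 416 K; PV^γ = const ⇒ P₂ = 44.9 kPa.
For an ideal gas ΔU = nCvΔT with Cv = R/(γ−1) = 27.7 J/(mol·K).
ΔU = 1.60×27.7×(416−625) = -9250 J.

-9250 J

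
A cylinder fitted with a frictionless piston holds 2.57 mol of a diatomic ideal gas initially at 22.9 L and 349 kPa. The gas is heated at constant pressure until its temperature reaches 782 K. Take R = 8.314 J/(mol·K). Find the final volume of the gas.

T₁ = P₁V₁/(nR) = 349×22.9/(2.57×8.314) = 374 K.
Isobaric: P stays 349 kPa; V/T = const ⇒ T₂ = 782 K, V₂ = 47.9 L.

47.9 L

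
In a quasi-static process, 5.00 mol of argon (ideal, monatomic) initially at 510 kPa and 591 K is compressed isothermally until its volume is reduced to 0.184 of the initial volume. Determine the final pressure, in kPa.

2770 kPa

V₁ = nRT₁/P₁ = 5.00×8.314×591/510 = 48.2 L.
Isothermal: T stays 591 K; PV = const ⇒ V₂ = 8.86 L, P₂ = 2770 kPa.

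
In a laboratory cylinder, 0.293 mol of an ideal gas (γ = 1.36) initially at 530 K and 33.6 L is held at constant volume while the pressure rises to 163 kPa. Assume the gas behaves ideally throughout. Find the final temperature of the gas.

P₁ = nRT₁/V₁ = 0.293×8.314×530/33.6 = 38.4 kPa.
Isochoric: V stays 33.6 L; P/T = const ⇒ T₂ = 2250 K, P₂ = 163 kPa.

2250 K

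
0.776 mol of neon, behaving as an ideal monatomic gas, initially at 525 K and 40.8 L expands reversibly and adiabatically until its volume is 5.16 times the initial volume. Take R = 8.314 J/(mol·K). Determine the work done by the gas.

3380 J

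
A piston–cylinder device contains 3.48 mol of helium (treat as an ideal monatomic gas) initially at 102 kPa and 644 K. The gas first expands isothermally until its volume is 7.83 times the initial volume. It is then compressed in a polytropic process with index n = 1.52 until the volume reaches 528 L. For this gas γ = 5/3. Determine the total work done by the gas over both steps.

V₁ = nRT₁/P₁ = 3.48×8.314×644/102 = 183 L.
Step 1 — Isothermal: T stays 644 K; PV = const ⇒ V₂ = 1430 L, P₂ = 13.0 kPa.
ΔU = 0 (ideal gas, T constant).
W = nRT ln(V₂/V₁) = 3.48×8.314×644×ln(7.83) = 38300 J.
Q = ΔU + W = 38300 J.
State after step 1: P = 13.0 kPa, V = 1430 L, T = 644 K.
Step 2 — Polytropic n=1.52: T₂ = T₁(V₁/V₂)^(n−1) = 644×(2.71)^0.52 = 1080 K; P₂ = P₁(V₁/V₂)^n = 59.3 kPa.
W = (P₁V₁−P₂V₂)/(n−1) = (13.0×1430−59.3×528)/0.52 = -24300 J.
ΔU = nCvΔT = 3.48×12.5×(1080−644) = 19000 J.
Q = ΔU + W = -5350 J.
Net over both steps: W = 14000 J, Q = 33000 J, ΔU = 19000 J.

14000 J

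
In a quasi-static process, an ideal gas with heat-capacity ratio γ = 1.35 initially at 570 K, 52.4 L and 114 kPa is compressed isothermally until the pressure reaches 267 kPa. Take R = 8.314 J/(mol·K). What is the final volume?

22.4 L

Isothermal: T stays 570 K; PV = const ⇒ V₂ = 22.4 L, P₂ = 267 kPa.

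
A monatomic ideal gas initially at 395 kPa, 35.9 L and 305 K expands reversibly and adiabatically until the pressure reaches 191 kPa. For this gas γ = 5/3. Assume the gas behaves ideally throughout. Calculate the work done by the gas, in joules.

5360 J

n = P₁V₁/(RT₁) = 395×35.9/(8.314×305) = 5.59 mol.
Adiabatic: T₂/T₁ = (P₂/P₁)^((γ−1)/γ) ⇒ T₂ = 305×(0.484)^0.400 = 228 K; V₂ = 55.5 L.
ΔU = nCvΔT = 5.59×12.5×(228−305) = -5360 J.
Q = 0 for an adiabatic process, so W = −ΔU = 5360 J.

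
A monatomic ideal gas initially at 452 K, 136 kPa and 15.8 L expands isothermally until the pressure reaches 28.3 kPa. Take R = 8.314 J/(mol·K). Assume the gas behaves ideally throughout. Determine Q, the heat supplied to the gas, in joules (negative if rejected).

3370 J

n = P₁V₁/(RT₁) = 136×15.8/(8.314×452) = 0.572 mol.
Isothermal: T stays 452 K; PV = const ⇒ V₂ = 75.9 L, P₂ = 28.3 kPa.
ΔU = 0 (ideal gas, T constant).
W = nRT ln(V₂/V₁) = 0.572×8.314×452×ln(4.81) = 3370 J.
Q = ΔU + W = 3370 J.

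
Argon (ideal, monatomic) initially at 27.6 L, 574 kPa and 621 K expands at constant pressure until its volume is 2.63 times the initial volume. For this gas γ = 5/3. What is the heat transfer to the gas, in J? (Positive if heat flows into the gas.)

64600 J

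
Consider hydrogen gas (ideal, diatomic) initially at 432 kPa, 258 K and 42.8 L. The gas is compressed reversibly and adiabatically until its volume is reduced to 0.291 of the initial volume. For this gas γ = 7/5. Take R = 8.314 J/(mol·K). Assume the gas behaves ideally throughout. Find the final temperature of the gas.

Adiabatic: TV^(γ−1) = const ⇒ T₂ = 258×(3.44)^0.400 = 423 K; PV^γ = const ⇒ P₂ = 2430 kPa.

423 K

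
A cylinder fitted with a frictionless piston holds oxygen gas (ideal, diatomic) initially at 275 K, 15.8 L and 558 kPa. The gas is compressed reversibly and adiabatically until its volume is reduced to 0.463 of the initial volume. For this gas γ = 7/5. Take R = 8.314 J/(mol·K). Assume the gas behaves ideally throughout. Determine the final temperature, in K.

374 K

Adiabatic: TV^(γ−1) = const ⇒ T₂ = 275×(2.16)^0.400 = 374 K; PV^γ = const ⇒ P₂ = 1640 kPa.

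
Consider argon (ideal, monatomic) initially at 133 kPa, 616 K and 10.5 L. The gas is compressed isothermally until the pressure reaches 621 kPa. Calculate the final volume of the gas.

2.25 L

Isothermal: T stays 616 K; PV = const ⇒ V₂ = 2.25 L, P₂ = 621 kPa.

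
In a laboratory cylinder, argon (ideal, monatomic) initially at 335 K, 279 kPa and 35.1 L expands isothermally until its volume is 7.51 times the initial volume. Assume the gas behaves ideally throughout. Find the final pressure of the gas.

Isothermal: T stays 335 K; PV = const ⇒ V₂ = 264 L, P₂ = 37.2 kPa.

37.2 kPa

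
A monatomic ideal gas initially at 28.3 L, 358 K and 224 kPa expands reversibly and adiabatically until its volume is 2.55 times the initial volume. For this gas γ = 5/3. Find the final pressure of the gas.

47.1 kPa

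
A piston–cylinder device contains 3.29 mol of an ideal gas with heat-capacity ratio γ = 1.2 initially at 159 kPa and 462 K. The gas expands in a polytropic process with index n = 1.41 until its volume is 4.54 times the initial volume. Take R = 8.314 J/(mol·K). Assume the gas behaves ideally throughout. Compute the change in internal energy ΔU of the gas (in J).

-29200 J

V₁ = nRT₁/P₁ = 3.29×8.314×462/159 = 79.5 L.
Polytropic n=1.41: T₂ = T₁(V₁/V₂)^(n−1) = 462×(0.220)^0.41 = 248 K; P₂ = P₁(V₁/V₂)^n = 18.8 kPa.
For an ideal gas ΔU = nCvΔT with Cv = R/(γ−1) = 41.6 J/(mol·K).
ΔU = 3.29×41.6×(248−462) = -29200 J.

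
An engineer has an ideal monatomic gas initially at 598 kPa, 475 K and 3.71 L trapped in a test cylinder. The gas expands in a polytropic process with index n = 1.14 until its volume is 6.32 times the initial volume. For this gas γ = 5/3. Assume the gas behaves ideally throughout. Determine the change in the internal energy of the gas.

-757 J

n = P₁V₁/(RT₁) = 598×3.71/(8.314×475) = 0.562 mol.
Polytropic n=1.14: T₂ = T₁(V₁/V₂)^(n−1) = 475×(0.158)^0.14 = 367 K; P₂ = P₁(V₁/V₂)^n = 73.1 kPa.
For an ideal gas ΔU = nCvΔT with Cv = (3/2)R = 12.5 J/(mol·K).
ΔU = 0.562×12.5×(367−475) = -757 J.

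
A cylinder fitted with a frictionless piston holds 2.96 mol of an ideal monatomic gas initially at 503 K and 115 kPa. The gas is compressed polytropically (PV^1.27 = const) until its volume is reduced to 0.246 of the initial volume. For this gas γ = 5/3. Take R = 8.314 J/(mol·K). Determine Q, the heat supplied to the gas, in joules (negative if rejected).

V₁ = nRT₁/P₁ = 2.96×8.314×503/115 = 108 L.
Polytropic n=1.27: T₂ = T₁(V₁/V₂)^(n−1) = 503×(4.07)^0.27 = 735 K; P₂ = P₁(V₁/V₂)^n = 683 kPa.
W = (P₁V₁−P₂V₂)/(n−1) = (115×108−683×26.5)/0.27 = -21100 J.
ΔU = nCvΔT = 2.96×12.5×(735−503) = 8550 J.
Q = ΔU + W = -12600 J.

-12600 J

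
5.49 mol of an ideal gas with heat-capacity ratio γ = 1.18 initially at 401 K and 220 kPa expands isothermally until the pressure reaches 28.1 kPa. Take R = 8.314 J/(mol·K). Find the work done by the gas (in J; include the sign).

V₁ = nRT₁/P₁ = 5.49×8.314×401/220 = 83.2 L.
Isothermal: T stays 401 K; PV = const ⇒ V₂ = 651 L, P₂ = 28.1 kPa.
W = nRT ln(V₂/V₁) = 5.49×8.314×401×ln(7.83) = 37700 J.

37700 J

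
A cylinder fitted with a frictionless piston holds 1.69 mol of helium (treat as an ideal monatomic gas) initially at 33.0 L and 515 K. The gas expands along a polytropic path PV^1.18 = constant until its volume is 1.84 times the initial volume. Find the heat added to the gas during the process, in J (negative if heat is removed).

P₁ = nRT₁/V₁ = 1.69×8.314×515/33.0 = 219 kPa.
Polytropic n=1.18: T₂ = T₁(V₁/V₂)^(n−1) = 515×(0.543)^0.18 = 461 K; P₂ = P₁(V₁/V₂)^n = 107 kPa.
W = (P₁V₁−P₂V₂)/(n−1) = (219×33.0−107×60.7)/0.18 = 4180 J.
ΔU = nCvΔT = 1.69×12.5×(461−515) = -1130 J.
Q = ΔU + W = 3050 J.

3050 J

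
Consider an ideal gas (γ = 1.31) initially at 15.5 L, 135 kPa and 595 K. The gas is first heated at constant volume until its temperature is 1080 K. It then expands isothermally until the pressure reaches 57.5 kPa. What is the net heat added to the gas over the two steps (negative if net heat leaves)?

11000 J

n = P₁V₁/(RT₁) = 135×15.5/(8.314×595) = 0.423 mol.
Step 1 — Isochoric: V stays 15.5 L; P/T = const ⇒ T₂ = 1080 K, P₂ = 245 kPa.
W = 0 (no volume change).
ΔU = nCvΔT = 0.423×26.8×(1080−595) = 5500 J.
Q = ΔU = 5500 J.
State after step 1: P = 245 kPa, V = 15.5 L, T = 1080 K.
Step 2 — Isothermal: T stays 1080 K; PV = const ⇒ V₂ = 66.1 L, P₂ = 57.5 kPa.
ΔU = 0 (ideal gas, T constant).
W = nRT ln(V₂/V₁) = 0.423×8.314×1080×ln(4.26) = 5510 J.
Q = ΔU + W = 5510 J.
Net over both steps: W = 5510 J, Q = 11000 J, ΔU = 5500 J.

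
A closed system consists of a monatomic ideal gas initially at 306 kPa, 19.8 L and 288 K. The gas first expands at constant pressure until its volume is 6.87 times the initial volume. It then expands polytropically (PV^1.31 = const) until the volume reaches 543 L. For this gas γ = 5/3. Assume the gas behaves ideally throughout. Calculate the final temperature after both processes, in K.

1290 K

n = P₁V₁/(RT₁) = 306×19.8/(8.314×288) = 2.53 mol.
Step 1 — Isobaric: P stays 306 kPa; V/T = const ⇒ T₂ = 1980 K, V₂ = 136 L.
W = PΔV = 306×(136−19.8) kPa·L = 35600 J.
ΔU = nCvΔT = 2.53×12.5×(1980−288) = 53300 J.
Q = ΔU + W = nCpΔT = 88900 J.
State after step 1: P = 306 kPa, V = 136 L, T = 1980 K.
Step 2 — Polytropic n=1.31: T₂ = T₁(V₁/V₂)^(n−1) = 1980×(0.251)^0.31 = 1290 K; P₂ = P₁(V₁/V₂)^n = 49.9 kPa.
W = (P₁V₁−P₂V₂)/(n−1) = (306×136−49.9×543)/0.31 = 46800 J.
ΔU = nCvΔT = 2.53×12.5×(1290−1980) = -21800 J.
Q = ΔU + W = 25100 J.
Net over both steps: W = 82400 J, Q = 114000 J, ΔU = 31600 J.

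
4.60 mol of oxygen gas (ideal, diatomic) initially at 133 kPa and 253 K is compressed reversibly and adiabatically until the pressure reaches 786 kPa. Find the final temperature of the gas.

420 K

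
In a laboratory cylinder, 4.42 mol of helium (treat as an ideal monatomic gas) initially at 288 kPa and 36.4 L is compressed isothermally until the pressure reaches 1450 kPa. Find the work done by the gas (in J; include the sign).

-16900 J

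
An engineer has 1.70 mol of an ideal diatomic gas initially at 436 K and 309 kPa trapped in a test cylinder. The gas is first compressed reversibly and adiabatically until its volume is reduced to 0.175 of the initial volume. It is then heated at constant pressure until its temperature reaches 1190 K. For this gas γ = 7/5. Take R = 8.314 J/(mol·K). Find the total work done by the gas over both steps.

-11100 J

V₁ = nRT₁/P₁ = 1.70×8.314×436/309 = 19.9 L.
Step 1 — Adiabatic: TV^(γ−1) = const ⇒ T₂ = 436×(5.71)^0.400 = 876 K; PV^γ = const ⇒ P₂ = 3550 kPa.
ΔU = nCvΔT = 1.70×20.8×(876−436) = 15500 J.
Q = 0 for an adiabatic process, so W = −ΔU = -15500 J.
State after step 1: P = 3550 kPa, V = 3.49 L, T = 876 K.
Step 2 — Isobaric: P stays 3550 kPa; V/T = const ⇒ T₂ = 1190 K, V₂ = 4.74 L.
W = PΔV = 3550×(4.74−3.49) kPa·L = 4440 J.
ΔU = nCvΔT = 1.70×20.8×(1190−876) = 11100 J.
Q = ΔU + W = nCpΔT = 15600 J.
Net over both steps: W = -11100 J, Q = 15600 J, ΔU = 26600 J.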